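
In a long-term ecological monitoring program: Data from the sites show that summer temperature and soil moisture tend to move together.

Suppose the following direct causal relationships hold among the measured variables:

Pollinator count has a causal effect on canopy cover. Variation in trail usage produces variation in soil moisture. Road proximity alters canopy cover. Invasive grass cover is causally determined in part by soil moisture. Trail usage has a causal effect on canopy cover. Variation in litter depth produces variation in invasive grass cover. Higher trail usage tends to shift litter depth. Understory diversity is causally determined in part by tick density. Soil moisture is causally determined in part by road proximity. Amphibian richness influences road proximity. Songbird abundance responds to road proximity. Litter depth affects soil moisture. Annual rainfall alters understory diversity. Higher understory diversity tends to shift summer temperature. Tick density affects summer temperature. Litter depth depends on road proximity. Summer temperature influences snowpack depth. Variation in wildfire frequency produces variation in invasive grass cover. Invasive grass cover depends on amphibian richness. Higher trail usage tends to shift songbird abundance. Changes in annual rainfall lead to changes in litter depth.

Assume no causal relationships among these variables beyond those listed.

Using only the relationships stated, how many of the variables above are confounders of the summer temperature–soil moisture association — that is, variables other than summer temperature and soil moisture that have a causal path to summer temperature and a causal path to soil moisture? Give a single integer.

The common causes are: annual rainfall (to summer temperature via annual rainfall → understory diversity → summer temperature; to soil moisture via annual rainfall → litter depth → soil moisture).
Every other variable lacks a causal path to at least one of summer temperature and soil moisture.

1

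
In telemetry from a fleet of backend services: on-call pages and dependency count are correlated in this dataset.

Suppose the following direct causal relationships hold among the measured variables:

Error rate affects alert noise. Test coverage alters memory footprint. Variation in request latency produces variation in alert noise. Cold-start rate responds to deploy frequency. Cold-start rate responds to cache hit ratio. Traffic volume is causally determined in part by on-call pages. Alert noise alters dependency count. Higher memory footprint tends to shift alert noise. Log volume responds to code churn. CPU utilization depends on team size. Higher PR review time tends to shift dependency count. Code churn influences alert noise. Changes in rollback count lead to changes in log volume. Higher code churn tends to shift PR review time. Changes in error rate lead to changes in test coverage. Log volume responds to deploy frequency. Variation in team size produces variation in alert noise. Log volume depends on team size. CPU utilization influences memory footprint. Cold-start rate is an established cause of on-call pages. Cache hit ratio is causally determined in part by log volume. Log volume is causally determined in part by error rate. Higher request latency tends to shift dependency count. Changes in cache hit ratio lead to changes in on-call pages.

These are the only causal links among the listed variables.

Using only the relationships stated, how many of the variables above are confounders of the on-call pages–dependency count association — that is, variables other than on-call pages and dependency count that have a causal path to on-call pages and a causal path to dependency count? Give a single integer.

3

The common causes are: code churn (to on-call pages via code churn → log volume → cache hit ratio → on-call pages; to dependency count via code churn → alert noise → dependency count); error rate (to on-call pages via error rate → log volume → cache hit ratio → on-call pages; to dependency count via error rate → alert noise → dependency count); team size (to on-call pages via team size → log volume → cache hit ratio → on-call pages; to dependency count via team size → alert noise → dependency count).
Every other variable lacks a causal path to at least one of on-call pages and dependency count.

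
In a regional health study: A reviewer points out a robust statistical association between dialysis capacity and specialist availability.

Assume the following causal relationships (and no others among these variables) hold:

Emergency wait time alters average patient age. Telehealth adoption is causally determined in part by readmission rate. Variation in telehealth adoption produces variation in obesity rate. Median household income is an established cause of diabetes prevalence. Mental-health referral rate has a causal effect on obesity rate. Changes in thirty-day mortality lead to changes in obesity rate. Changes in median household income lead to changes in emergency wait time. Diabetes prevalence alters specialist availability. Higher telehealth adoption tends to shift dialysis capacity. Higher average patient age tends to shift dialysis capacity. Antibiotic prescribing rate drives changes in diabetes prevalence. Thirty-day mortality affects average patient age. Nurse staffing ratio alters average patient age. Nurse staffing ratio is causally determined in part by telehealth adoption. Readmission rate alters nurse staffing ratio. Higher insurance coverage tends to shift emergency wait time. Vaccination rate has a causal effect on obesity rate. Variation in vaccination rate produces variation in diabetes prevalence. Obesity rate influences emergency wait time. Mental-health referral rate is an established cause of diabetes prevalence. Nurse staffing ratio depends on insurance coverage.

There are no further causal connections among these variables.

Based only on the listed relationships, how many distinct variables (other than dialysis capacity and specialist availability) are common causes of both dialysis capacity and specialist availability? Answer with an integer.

3

The common causes are: median household income (to dialysis capacity via median household income → emergency wait time → average patient age → dialysis capacity; to specialist availability via median household income → diabetes prevalence → specialist availability); mental-health referral rate (to dialysis capacity via mental-health referral rate → obesity rate → emergency wait time → average patient age → dialysis capacity; to specialist availability via mental-health referral rate → diabetes prevalence → specialist availability); vaccination rate (to dialysis capacity via vaccination rate → obesity rate → emergency wait time → average patient age → dialysis capacity; to specialist availability via vaccination rate → diabetes prevalence → specialist availability).
Every other variable lacks a causal path to at least one of dialysis capacity and specialist availability.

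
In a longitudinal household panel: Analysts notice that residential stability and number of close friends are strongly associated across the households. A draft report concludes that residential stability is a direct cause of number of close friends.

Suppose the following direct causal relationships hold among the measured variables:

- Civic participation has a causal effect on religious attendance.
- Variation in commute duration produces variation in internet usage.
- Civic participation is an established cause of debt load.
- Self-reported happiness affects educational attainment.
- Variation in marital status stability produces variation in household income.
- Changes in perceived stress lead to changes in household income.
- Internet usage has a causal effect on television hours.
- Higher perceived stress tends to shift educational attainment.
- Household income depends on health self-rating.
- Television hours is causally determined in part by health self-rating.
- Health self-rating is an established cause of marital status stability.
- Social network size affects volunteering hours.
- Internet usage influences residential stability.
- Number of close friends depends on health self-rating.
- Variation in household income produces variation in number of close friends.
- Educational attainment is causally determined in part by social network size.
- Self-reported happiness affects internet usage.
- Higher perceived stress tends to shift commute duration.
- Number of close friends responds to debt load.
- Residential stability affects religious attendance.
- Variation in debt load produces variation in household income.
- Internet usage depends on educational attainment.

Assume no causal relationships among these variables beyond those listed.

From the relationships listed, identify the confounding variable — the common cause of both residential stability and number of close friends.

perceived stress

Perceived stress has a causal path to residential stability (perceived stress → educational attainment → internet usage → residential stability) and a separate causal path to number of close friends (perceived stress → household income → number of close friends), so it is a common cause of both.
No stated relationship gives residential stability a causal route to number of close friends, so the correlation is explained by the shared upstream cause rather than a direct effect.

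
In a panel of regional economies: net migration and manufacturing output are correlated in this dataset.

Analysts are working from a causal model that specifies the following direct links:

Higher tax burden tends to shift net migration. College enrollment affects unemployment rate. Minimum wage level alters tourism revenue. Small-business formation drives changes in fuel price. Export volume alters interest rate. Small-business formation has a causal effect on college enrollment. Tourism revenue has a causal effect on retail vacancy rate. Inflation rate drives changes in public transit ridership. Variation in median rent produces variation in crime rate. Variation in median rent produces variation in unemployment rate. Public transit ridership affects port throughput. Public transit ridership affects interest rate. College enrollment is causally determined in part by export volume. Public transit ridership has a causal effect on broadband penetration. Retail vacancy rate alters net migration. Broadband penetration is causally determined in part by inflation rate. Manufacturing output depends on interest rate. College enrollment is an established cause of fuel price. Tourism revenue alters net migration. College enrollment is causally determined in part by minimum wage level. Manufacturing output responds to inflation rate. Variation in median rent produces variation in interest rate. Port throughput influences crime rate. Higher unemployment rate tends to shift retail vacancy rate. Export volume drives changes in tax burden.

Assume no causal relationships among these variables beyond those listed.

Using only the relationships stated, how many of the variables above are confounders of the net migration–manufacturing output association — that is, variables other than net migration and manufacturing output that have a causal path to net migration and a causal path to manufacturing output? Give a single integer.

2

The common causes are: export volume (to net migration via export volume → tax burden → net migration; to manufacturing output via export volume → interest rate → manufacturing output); median rent (to net migration via median rent → unemployment rate → retail vacancy rate → net migration; to manufacturing output via median rent → interest rate → manufacturing output).
Every other variable lacks a causal path to at least one of net migration and manufacturing output.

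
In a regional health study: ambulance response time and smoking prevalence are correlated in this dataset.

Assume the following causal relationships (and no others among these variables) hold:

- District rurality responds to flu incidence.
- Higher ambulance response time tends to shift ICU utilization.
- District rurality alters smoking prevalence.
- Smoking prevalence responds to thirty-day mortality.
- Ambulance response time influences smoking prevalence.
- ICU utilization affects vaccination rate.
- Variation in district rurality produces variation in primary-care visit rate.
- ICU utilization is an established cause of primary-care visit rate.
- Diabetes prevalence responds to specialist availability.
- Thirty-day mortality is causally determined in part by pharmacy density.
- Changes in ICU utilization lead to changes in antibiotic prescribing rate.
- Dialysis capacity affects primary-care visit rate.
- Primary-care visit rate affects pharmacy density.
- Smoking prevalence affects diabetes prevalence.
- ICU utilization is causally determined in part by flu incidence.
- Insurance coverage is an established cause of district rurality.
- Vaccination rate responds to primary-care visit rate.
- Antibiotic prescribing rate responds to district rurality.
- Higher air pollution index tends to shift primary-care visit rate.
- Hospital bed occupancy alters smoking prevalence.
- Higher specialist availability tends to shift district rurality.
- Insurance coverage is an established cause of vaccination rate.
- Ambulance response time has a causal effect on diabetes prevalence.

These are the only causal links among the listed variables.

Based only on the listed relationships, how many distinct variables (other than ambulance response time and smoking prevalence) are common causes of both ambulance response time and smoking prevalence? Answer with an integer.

0

No listed variable has a causal path to both ambulance response time and smoking prevalence, so there are no common causes.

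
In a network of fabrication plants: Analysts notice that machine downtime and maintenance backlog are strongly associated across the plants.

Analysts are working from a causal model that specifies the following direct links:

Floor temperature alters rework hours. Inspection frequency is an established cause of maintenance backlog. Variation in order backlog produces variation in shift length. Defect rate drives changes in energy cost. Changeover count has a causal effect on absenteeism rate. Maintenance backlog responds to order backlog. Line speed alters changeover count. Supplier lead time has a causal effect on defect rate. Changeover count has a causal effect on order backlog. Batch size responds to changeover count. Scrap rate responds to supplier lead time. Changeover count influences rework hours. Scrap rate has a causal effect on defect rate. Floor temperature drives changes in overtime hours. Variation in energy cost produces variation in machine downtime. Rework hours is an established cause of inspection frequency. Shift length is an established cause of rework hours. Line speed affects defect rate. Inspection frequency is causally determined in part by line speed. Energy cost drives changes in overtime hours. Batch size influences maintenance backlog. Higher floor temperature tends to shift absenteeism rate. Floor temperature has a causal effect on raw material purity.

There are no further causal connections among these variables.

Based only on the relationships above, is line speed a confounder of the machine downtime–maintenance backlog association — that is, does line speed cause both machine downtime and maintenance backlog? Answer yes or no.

Line speed has a causal path to machine downtime (line speed → defect rate → energy cost → machine downtime) and to maintenance backlog (line speed → inspection frequency → maintenance backlog), so it is a common cause of both — a confounder.

yes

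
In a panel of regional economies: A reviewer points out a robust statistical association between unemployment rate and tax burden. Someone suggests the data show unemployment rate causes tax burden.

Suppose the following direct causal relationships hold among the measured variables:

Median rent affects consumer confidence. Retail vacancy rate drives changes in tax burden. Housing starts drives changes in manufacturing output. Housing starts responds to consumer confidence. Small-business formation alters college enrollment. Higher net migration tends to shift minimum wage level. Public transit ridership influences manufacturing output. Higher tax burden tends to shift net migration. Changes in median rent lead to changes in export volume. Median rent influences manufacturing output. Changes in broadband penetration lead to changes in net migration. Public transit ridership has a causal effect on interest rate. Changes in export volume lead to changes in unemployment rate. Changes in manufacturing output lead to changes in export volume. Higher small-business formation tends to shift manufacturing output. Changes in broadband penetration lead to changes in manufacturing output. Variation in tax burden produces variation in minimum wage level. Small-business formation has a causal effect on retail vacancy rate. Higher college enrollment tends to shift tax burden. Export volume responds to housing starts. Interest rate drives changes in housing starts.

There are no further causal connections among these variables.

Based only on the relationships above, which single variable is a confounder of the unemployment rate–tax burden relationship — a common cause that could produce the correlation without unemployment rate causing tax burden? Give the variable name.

Small-business formation has a causal path to unemployment rate (small-business formation → manufacturing output → export volume → unemployment rate) and a separate causal path to tax burden (small-business formation → retail vacancy rate → tax burden), so it is a common cause of both.
No stated relationship gives unemployment rate a causal route to tax burden, so the correlation is explained by the shared upstream cause rather than a direct effect.

small-business formation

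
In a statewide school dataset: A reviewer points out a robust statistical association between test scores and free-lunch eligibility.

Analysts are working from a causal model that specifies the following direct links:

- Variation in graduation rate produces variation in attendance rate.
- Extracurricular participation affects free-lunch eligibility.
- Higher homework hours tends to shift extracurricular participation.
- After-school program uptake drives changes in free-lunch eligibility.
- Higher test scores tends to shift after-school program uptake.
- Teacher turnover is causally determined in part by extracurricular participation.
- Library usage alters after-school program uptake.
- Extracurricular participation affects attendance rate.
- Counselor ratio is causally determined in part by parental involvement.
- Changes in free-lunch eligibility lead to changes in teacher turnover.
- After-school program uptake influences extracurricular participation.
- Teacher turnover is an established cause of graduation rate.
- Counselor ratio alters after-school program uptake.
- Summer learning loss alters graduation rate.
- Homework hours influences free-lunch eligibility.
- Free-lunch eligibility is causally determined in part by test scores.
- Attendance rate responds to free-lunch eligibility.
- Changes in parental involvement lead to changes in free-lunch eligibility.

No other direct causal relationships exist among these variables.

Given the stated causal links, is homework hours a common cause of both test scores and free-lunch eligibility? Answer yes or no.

Homework hours has no stated causal path to test scores. A confounder must cause both variables, so homework hours does not qualify.

no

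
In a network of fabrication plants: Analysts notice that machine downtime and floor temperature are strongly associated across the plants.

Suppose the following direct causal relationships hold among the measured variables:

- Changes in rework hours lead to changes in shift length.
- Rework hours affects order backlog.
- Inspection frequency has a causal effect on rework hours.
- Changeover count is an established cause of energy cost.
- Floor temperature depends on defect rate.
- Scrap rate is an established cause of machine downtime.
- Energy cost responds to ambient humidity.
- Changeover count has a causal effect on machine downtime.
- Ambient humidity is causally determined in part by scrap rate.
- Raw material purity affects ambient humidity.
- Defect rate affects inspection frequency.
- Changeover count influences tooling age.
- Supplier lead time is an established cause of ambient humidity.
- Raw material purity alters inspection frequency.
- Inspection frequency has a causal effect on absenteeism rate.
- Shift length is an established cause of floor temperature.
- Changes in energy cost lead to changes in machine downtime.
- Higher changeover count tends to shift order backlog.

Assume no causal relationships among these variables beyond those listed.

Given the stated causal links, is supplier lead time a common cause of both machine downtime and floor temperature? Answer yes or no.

Supplier lead time has no stated causal path to floor temperature. A confounder must cause both variables, so supplier lead time does not qualify.

no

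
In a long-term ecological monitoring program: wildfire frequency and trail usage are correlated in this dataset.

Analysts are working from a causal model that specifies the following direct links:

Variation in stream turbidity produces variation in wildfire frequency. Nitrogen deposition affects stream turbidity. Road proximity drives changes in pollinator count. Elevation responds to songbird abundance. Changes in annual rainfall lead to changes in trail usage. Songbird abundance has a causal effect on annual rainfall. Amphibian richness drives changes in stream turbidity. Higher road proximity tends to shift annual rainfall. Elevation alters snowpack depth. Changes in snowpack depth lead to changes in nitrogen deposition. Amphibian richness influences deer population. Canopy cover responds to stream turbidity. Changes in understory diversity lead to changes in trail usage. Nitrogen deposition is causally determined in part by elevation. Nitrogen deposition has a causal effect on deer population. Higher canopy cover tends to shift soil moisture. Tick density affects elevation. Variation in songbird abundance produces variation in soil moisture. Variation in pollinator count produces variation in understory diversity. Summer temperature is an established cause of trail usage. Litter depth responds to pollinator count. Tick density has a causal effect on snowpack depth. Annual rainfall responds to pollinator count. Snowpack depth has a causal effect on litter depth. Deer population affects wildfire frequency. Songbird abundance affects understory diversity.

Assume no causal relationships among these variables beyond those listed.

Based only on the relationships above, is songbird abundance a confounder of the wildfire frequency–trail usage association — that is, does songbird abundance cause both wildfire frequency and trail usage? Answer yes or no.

yes

Songbird abundance has a causal path to wildfire frequency (songbird abundance → elevation → nitrogen deposition → stream turbidity → wildfire frequency) and to trail usage (songbird abundance → understory diversity → trail usage), so it is a common cause of both — a confounder.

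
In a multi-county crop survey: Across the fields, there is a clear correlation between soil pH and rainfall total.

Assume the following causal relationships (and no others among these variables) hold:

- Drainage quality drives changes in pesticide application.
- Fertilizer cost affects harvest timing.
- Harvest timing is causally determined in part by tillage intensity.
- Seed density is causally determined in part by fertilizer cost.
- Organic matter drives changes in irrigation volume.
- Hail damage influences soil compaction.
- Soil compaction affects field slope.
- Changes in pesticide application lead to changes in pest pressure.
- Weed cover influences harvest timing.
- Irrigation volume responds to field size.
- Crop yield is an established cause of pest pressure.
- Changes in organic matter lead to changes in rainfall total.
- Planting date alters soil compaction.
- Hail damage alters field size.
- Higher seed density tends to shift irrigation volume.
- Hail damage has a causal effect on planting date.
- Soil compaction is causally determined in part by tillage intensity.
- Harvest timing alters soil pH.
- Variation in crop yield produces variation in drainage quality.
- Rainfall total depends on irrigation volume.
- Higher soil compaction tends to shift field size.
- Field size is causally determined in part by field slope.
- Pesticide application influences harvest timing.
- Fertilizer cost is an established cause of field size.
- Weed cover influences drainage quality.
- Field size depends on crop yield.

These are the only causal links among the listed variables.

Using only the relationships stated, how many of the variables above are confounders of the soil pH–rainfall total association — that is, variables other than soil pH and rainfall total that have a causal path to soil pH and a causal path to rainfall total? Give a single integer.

3

The common causes are: crop yield (to soil pH via crop yield → drainage quality → pesticide application → harvest timing → soil pH; to rainfall total via crop yield → field size → irrigation volume → rainfall total); fertilizer cost (to soil pH via fertilizer cost → harvest timing → soil pH; to rainfall total via fertilizer cost → field size → irrigation volume → rainfall total); tillage intensity (to soil pH via tillage intensity → harvest timing → soil pH; to rainfall total via tillage intensity → soil compaction → field size → irrigation volume → rainfall total).
Every other variable lacks a causal path to at least one of soil pH and rainfall total.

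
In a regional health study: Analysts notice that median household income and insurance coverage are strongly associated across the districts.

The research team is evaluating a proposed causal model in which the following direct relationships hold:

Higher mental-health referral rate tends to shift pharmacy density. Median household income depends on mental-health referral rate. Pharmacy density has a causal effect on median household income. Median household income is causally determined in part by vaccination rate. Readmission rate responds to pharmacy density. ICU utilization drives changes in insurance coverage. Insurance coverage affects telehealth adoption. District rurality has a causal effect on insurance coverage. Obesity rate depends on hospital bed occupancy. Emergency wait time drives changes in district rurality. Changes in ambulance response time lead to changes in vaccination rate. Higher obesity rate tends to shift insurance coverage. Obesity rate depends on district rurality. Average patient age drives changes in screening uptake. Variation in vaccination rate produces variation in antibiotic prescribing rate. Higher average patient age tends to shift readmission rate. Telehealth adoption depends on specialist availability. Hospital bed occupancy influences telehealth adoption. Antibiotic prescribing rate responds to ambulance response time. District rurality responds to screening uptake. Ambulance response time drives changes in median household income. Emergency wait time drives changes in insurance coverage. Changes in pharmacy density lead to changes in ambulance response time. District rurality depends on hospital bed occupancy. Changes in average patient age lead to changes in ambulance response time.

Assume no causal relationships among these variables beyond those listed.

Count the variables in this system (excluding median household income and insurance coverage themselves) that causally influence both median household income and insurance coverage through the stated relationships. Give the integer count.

The common causes are: average patient age (to median household income via average patient age → ambulance response time → median household income; to insurance coverage via average patient age → screening uptake → district rurality → insurance coverage).
Every other variable lacks a causal path to at least one of median household income and insurance coverage.

1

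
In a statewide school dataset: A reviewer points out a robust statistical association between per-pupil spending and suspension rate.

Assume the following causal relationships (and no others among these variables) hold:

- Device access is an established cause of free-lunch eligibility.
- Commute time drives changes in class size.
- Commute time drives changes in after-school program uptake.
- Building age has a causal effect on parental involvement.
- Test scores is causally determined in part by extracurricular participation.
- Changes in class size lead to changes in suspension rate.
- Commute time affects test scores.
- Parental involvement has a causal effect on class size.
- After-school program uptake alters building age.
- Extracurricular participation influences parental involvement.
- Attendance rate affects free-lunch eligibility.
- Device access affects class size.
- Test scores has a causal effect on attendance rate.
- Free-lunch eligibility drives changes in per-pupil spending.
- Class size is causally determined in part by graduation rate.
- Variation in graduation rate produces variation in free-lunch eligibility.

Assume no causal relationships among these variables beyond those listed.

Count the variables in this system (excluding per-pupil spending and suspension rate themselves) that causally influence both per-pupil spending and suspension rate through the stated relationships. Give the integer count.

The common causes are: commute time (to per-pupil spending via commute time → test scores → attendance rate → free-lunch eligibility → per-pupil spending; to suspension rate via commute time → class size → suspension rate); device access (to per-pupil spending via device access → free-lunch eligibility → per-pupil spending; to suspension rate via device access → class size → suspension rate); extracurricular participation (to per-pupil spending via extracurricular participation → test scores → attendance rate → free-lunch eligibility → per-pupil spending; to suspension rate via extracurricular participation → parental involvement → class size → suspension rate); graduation rate (to per-pupil spending via graduation rate → free-lunch eligibility → per-pupil spending; to suspension rate via graduation rate → class size → suspension rate).
Every other variable lacks a causal path to at least one of per-pupil spending and suspension rate.

4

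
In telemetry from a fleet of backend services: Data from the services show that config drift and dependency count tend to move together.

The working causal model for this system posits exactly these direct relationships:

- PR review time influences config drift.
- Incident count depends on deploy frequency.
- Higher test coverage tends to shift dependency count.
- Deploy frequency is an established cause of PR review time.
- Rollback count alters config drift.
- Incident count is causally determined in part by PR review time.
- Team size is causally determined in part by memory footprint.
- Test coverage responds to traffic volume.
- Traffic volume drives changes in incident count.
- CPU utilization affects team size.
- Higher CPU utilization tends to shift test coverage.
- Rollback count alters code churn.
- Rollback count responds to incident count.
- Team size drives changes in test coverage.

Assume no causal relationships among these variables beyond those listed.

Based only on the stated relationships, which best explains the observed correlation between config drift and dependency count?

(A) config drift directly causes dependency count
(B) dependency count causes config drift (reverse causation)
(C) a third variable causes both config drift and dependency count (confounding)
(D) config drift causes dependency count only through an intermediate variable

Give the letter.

Traffic volume causes config drift (traffic volume → incident count → rollback count → config drift) and dependency count (traffic volume → test coverage → dependency count) — a common cause creating the correlation.
There is no stated path from config drift to dependency count or from dependency count to config drift, so neither direct nor reverse causation applies.

C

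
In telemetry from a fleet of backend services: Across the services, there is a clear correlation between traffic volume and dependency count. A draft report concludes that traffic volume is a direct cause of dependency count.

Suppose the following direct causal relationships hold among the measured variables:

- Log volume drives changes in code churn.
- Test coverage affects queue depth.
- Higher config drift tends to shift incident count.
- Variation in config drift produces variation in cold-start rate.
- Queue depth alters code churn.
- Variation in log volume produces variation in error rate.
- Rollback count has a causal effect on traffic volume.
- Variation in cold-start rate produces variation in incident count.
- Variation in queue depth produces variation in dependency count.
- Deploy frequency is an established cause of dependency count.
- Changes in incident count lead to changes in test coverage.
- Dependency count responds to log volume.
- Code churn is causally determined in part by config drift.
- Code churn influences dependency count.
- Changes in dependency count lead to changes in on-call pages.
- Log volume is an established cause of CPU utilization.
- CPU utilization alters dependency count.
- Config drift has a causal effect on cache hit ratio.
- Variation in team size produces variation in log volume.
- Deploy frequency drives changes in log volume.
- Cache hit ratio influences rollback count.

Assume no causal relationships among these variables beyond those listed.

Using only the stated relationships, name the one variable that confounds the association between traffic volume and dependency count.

config drift

Config drift has a causal path to traffic volume (config drift → cache hit ratio → rollback count → traffic volume) and a separate causal path to dependency count (config drift → code churn → dependency count), so it is a common cause of both.
No stated relationship gives traffic volume a causal route to dependency count, so the correlation is explained by the shared upstream cause rather than a direct effect.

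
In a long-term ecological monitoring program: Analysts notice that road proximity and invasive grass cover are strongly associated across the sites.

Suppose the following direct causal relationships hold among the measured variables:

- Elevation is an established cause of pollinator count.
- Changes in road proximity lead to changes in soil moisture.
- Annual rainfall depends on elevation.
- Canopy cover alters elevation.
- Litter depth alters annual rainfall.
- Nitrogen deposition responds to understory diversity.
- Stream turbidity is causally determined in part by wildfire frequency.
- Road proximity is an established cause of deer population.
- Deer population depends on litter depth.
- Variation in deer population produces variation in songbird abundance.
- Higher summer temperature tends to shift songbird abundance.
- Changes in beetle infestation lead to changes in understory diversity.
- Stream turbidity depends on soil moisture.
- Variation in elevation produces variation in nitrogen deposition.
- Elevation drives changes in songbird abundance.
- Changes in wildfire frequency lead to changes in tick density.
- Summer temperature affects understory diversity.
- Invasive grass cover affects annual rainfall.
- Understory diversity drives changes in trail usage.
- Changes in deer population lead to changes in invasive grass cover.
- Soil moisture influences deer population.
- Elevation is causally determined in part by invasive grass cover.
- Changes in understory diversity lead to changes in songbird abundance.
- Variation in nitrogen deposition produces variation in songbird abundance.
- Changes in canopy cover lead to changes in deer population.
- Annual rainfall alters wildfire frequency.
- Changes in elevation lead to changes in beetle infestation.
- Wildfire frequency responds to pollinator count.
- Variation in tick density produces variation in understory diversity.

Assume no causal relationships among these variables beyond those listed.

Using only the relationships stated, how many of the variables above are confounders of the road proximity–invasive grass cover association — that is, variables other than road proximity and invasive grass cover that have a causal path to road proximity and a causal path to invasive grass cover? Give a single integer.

No listed variable has a causal path to both road proximity and invasive grass cover, so there are no common causes.

0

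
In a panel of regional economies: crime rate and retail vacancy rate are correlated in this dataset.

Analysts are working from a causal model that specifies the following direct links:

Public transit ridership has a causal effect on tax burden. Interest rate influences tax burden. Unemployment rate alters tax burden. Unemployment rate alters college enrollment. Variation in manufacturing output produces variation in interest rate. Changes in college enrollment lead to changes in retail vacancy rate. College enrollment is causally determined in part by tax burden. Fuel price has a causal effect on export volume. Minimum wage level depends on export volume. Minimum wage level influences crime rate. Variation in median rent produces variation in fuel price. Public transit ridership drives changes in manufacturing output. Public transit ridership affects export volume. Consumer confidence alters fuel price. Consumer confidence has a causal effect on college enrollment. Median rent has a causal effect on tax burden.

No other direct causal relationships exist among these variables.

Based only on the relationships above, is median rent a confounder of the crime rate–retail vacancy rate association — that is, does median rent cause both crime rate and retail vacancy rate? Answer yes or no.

Median rent has a causal path to crime rate (median rent → fuel price → export volume → minimum wage level → crime rate) and to retail vacancy rate (median rent → tax burden → college enrollment → retail vacancy rate), so it is a common cause of both — a confounder.

yes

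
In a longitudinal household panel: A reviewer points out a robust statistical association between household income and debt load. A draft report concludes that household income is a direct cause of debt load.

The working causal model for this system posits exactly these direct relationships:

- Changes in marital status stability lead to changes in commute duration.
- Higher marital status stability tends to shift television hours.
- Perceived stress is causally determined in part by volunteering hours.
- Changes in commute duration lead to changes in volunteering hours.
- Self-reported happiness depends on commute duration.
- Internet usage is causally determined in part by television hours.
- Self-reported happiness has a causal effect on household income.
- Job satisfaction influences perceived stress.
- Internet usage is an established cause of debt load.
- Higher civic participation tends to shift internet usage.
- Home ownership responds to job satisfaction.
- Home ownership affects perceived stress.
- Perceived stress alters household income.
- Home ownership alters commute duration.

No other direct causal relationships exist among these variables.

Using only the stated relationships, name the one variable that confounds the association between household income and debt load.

marital status stability

Marital status stability has a causal path to household income (marital status stability → commute duration → self-reported happiness → household income) and a separate causal path to debt load (marital status stability → television hours → internet usage → debt load), so it is a common cause of both.
No stated relationship gives household income a causal route to debt load, so the correlation is explained by the shared upstream cause rather than a direct effect.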